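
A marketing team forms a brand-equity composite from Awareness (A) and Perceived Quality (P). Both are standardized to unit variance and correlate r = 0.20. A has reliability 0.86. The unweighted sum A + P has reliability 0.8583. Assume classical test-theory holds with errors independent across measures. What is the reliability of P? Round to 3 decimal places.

0.800

Var(A+P) = 2 + 2·0.20 = 2.400.
True-score variance = ρ_A + ρ_P + 2·0.20, so 0.8583 = (0.86 + ρ_P + 0.40) / 2.400.
ρ_P = 0.8583·2.400 − 0.86 − 0.40 = 0.800.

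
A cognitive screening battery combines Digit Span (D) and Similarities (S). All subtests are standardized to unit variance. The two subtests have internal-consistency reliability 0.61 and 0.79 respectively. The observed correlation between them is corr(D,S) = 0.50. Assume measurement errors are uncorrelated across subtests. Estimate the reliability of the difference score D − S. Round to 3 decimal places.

0.400

Var(D−S) = 1 + 1 − 2·0.50 = 2 − 1 = 1.
Because errors are independent across components, Cov(Tᵢ,Tⱼ) = Cov(Xᵢ,Xⱼ); the off-diagonal part of the true-score variance is the same as above.
True-score variance = [0.61 + 0.79] − 1 = 1.4 − 1 = 0.4.
Reliability = 0.4 / 1 = 0.400.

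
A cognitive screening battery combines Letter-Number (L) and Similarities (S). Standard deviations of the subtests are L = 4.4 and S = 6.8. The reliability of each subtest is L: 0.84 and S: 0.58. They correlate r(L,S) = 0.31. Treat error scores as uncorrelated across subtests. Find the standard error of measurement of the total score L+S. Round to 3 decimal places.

Var(total) = 65.6 + 18.5504 = 84.1504.
True-score variance = 43.0816 + 18.5504 = 61.632, so reliability = 0.7324.
Error variance = 84.1504 − 61.632 = 22.5184; SEM = √22.5184 = 4.745.

4.745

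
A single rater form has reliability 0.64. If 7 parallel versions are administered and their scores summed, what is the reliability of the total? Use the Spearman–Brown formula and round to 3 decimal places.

0.926

ρ_k = kρ / (1 + (k−1)ρ) = 7·0.64 / (1 + 6·0.64) = 4.480 / 4.840 = 0.926.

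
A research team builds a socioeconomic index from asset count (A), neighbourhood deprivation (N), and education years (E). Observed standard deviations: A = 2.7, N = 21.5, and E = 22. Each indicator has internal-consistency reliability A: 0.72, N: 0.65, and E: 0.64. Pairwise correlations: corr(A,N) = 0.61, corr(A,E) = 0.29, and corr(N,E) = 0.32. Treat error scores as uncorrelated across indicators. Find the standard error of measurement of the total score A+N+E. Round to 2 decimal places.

Var(total) = 953.54 + 407.993 = 1361.53.
True-score variance = 615.471 + 407.993 = 1023.46, so reliability = 0.7517.
Error variance = 1361.53 − 1023.46 = 338.069; SEM = √338.069 = 18.39.

18.39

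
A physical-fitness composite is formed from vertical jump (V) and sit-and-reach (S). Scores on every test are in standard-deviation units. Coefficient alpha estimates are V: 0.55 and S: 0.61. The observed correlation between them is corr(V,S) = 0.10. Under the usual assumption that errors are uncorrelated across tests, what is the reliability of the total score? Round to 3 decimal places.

0.618

Var(V+S) = 2 + 2·[0.10] = 2 + 0.2 = 2.2.
Under uncorrelated errors the observed covariances equal the true-score covariances, so only the own-variance terms attenuate.
True-score variance = [0.55 + 0.61] + 0.2 = 1.16 + 0.2 = 1.36.
Reliability = 1.36 / 2.2 = 0.618.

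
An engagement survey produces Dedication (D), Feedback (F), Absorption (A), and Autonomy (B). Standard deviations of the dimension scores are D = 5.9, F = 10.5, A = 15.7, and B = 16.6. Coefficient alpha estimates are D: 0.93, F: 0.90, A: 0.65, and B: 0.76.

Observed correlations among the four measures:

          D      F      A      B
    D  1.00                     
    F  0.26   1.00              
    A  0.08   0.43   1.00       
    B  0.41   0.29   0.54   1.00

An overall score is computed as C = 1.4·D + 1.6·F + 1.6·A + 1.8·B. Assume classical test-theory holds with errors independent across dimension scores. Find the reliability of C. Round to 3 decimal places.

Var(C) = 1.4²·5.9² + 1.6²·10.5² + 1.6²·15.7² + 1.8²·16.6² + 2·[2.24·5.9·10.5·0.26 + 2.24·5.9·15.7·0.08 + 2.52·5.9·16.6·0.41 + 2.56·10.5·15.7·0.43 + 2.88·10.5·16.6·0.29 + 2.88·15.7·16.6·0.54] = 1874.3 + 1772.46 = 3646.75.
Because errors are independent across components, Cov(Tᵢ,Tⱼ) = Cov(Xᵢ,Xⱼ); the off-diagonal part of the true-score variance is the same as above.
True-score variance = [1.4²·5.9²·0.93 + 1.6²·10.5²·0.90 + 1.6²·15.7²·0.65 + 1.8²·16.6²·0.76] + 1772.46 = 1406.17 + 1772.46 = 3178.62.
Reliability = 3178.62 / 3646.75 = 0.872.

0.872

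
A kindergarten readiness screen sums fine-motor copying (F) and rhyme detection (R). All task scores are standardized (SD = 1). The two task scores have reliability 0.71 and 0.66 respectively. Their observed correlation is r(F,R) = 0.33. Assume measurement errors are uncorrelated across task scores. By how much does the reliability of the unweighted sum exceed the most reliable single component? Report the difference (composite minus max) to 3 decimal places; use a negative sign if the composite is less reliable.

0.053

Var(sum) = 2 + 0.66 = 2.66; true-score variance = 1.37 + 0.66 = 2.03; composite reliability = 0.7632.
Max component reliability = 0.7100.
Difference = 0.7632 − 0.7100 = 0.053.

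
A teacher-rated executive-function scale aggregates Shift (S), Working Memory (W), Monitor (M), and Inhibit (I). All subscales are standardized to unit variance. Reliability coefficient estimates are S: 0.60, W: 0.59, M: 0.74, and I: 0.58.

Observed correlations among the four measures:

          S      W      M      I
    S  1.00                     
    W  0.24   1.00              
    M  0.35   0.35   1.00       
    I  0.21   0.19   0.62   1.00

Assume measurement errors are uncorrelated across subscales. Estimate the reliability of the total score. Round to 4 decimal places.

Var(S+W+M+I) = 4 + 2·[0.24 + 0.35 + 0.21 + 0.35 + 0.19 + 0.62] = 4 + 3.92 = 7.92.
Because errors are independent across components, Cov(Tᵢ,Tⱼ) = Cov(Xᵢ,Xⱼ); the off-diagonal part of the true-score variance is the same as above.
True-score variance = [0.60 + 0.59 + 0.74 + 0.58] + 3.92 = 2.51 + 3.92 = 6.43.
Reliability = 6.43 / 7.92 = 0.8119.

0.8119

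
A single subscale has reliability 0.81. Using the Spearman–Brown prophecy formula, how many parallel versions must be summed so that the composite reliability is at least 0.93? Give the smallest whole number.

4

k ≥ ρ*(1−ρ₁)/(ρ₁(1−ρ*)) = 0.93·0.19 / (0.81·0.07) = 3.116.
Smallest integer k = 4.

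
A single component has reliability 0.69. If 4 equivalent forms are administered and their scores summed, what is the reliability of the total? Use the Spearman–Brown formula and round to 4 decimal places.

0.8990

ρ_k = kρ / (1 + (k−1)ρ) = 4·0.69 / (1 + 3·0.69) = 2.760 / 3.070 = 0.8990.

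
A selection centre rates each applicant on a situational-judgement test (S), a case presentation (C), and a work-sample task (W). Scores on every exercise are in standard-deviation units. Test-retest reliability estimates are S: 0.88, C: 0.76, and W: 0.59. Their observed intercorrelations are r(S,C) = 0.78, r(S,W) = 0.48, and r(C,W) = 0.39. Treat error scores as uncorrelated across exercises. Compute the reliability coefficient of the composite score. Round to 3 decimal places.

Var(S+C+W) = 3 + 2·[0.78 + 0.48 + 0.39] = 3 + 3.3 = 6.3.
With uncorrelated errors the cross-covariances are all true-score covariance, so they carry over unchanged; only the diagonal terms shrink to ρᵢσᵢ².
True-score variance = [0.88 + 0.76 + 0.59] + 3.3 = 2.23 + 3.3 = 5.53.
Reliability = 5.53 / 6.3 = 0.878.

0.878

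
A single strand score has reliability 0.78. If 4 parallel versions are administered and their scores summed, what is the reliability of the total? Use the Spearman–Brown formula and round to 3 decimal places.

0.934

ρ_k = kρ / (1 + (k−1)ρ) = 4·0.78 / (1 + 3·0.78) = 3.120 / 3.340 = 0.934.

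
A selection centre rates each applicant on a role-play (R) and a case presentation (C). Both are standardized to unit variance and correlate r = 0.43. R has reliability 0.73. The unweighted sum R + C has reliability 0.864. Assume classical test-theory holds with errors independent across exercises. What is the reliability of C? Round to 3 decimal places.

0.881

Var(R+C) = 2 + 2·0.43 = 2.860.
True-score variance = ρ_R + ρ_C + 2·0.43, so 0.864 = (0.73 + ρ_C + 0.86) / 2.860.
ρ_C = 0.864·2.860 − 0.73 − 0.86 = 0.881.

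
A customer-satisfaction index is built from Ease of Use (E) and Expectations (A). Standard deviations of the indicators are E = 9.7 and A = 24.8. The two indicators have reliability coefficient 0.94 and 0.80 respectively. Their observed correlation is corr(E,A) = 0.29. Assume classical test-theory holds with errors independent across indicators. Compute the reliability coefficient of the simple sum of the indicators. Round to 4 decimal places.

0.8484

Var(E+A) = 9.7² + 24.8² + 2·[9.7·24.8·0.29] = 709.13 + 139.525 = 848.655.
Because errors are independent across components, Cov(Tᵢ,Tⱼ) = Cov(Xᵢ,Xⱼ); the off-diagonal part of the true-score variance is the same as above.
True-score variance = [9.7²·0.94 + 24.8²·0.80] + 139.525 = 580.477 + 139.525 = 720.001.
Reliability = 720.001 / 848.655 = 0.8484.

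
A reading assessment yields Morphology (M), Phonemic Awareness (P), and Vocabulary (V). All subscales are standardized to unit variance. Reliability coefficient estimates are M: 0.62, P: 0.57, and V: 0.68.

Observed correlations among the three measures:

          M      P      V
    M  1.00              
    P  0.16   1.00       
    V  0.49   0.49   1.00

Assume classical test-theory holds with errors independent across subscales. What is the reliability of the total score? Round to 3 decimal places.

Var(M+P+V) = 3 + 2·[0.16 + 0.49 + 0.49] = 3 + 2.28 = 5.28.
Under uncorrelated errors the observed covariances equal the true-score covariances, so only the own-variance terms attenuate.
True-score variance = [0.62 + 0.57 + 0.68] + 2.28 = 1.87 + 2.28 = 4.15.
Reliability = 4.15 / 5.28 = 0.786.

0.786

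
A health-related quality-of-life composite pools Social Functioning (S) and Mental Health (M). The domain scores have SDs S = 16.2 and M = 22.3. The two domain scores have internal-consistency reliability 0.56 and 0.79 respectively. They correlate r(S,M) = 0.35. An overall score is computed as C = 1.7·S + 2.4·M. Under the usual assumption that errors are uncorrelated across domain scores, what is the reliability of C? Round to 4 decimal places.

0.7991

Var(C) = 1.7²·16.2² + 2.4²·22.3² + 2·[4.08·16.2·22.3·0.35] = 3622.84 + 1031.76 = 4654.6.
With uncorrelated errors the cross-covariances are all true-score covariance, so they carry over unchanged; only the diagonal terms shrink to ρᵢσᵢ².
True-score variance = [1.7²·16.2²·0.56 + 2.4²·22.3²·0.79] + 1031.76 = 2687.6 + 1031.76 = 3719.36.
Reliability = 3719.36 / 4654.6 = 0.7991.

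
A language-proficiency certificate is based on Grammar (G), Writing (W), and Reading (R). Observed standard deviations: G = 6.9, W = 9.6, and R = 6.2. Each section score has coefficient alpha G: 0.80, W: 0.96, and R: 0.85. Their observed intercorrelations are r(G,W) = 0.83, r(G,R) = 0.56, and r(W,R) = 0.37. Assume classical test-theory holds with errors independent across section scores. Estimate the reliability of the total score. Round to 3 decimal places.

Var(G+W+R) = 6.9² + 9.6² + 6.2² + 2·[6.9·9.6·0.83 + 6.9·6.2·0.56 + 9.6·6.2·0.37] = 178.21 + 201.917 = 380.127.
Under uncorrelated errors the observed covariances equal the true-score covariances, so only the own-variance terms attenuate.
True-score variance = [6.9²·0.80 + 9.6²·0.96 + 6.2²·0.85] + 201.917 = 159.236 + 201.917 = 361.152.
Reliability = 361.152 / 380.127 = 0.950.

0.950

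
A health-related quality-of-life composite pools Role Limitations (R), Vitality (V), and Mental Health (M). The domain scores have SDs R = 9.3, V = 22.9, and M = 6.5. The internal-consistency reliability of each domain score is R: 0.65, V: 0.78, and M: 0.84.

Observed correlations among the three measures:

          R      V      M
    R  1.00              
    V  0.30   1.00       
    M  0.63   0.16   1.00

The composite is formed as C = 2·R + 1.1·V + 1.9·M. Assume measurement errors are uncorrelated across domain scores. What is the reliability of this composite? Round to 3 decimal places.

0.842

Var(C) = 2²·9.3² + 1.1²·22.9² + 1.9²·6.5² + 2·[2.2·9.3·22.9·0.30 + 3.8·9.3·6.5·0.63 + 2.09·22.9·6.5·0.16] = 1133.02 + 670.106 = 1803.12.
Because errors are independent across components, Cov(Tᵢ,Tⱼ) = Cov(Xᵢ,Xⱼ); the off-diagonal part of the true-score variance is the same as above.
True-score variance = [2²·9.3²·0.65 + 1.1²·22.9²·0.78 + 1.9²·6.5²·0.84] + 670.106 = 847.931 + 670.106 = 1518.04.
Reliability = 1518.04 / 1803.12 = 0.842.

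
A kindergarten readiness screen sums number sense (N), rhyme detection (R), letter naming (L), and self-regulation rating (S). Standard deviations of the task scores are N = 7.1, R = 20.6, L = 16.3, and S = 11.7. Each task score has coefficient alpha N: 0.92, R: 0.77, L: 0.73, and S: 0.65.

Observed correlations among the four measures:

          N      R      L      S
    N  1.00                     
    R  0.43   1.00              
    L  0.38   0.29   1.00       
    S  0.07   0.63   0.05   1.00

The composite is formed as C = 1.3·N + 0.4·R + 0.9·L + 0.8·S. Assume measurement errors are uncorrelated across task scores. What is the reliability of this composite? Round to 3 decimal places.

Var(C) = 1.3²·7.1² + 0.4²·20.6² + 0.9²·16.3² + 0.8²·11.7² + 2·[0.52·7.1·20.6·0.43 + 1.17·7.1·16.3·0.38 + 1.04·7.1·11.7·0.07 + 0.36·20.6·16.3·0.29 + 0.32·20.6·11.7·0.63 + 0.72·16.3·11.7·0.05] = 455.909 + 361.431 = 817.34.
Under uncorrelated errors the observed covariances equal the true-score covariances, so only the own-variance terms attenuate.
True-score variance = [1.3²·7.1²·0.92 + 0.4²·20.6²·0.77 + 0.9²·16.3²·0.73 + 0.8²·11.7²·0.65] + 361.431 = 344.707 + 361.431 = 706.138.
Reliability = 706.138 / 817.34 = 0.864.

0.864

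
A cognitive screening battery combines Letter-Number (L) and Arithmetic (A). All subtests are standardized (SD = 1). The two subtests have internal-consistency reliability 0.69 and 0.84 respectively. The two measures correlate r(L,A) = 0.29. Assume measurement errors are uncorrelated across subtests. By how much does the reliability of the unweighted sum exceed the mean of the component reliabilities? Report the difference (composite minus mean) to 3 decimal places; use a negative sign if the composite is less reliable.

0.053

Var(sum) = 2 + 0.58 = 2.58; true-score variance = 1.53 + 0.58 = 2.11; composite reliability = 0.8178.
Mean component reliability = 0.7650.
Difference = 0.8178 − 0.7650 = 0.053.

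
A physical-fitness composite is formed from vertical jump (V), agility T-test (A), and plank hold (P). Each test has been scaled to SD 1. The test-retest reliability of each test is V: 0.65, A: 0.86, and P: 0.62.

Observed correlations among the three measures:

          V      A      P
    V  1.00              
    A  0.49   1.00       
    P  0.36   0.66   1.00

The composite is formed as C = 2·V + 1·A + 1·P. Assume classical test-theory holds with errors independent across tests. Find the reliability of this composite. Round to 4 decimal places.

0.8209

Var(C) = 2² + 1 + 1 + 2·[2·0.49 + 2·0.36 + 0.66] = 6 + 4.72 = 10.72.
Because errors are independent across components, Cov(Tᵢ,Tⱼ) = Cov(Xᵢ,Xⱼ); the off-diagonal part of the true-score variance is the same as above.
True-score variance = [2²·0.65 + 0.86 + 0.62] + 4.72 = 4.08 + 4.72 = 8.8.
Reliability = 8.8 / 10.72 = 0.8209.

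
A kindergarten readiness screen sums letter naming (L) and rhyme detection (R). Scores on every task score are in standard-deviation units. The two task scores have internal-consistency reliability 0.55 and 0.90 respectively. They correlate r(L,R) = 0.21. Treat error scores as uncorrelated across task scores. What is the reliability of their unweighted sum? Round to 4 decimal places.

Var(L+R) = 2 + 2·[0.21] = 2 + 0.42 = 2.42.
Under uncorrelated errors the observed covariances equal the true-score covariances, so only the own-variance terms attenuate.
True-score variance = [0.55 + 0.90] + 0.42 = 1.45 + 0.42 = 1.87.
Reliability = 1.87 / 2.42 = 0.7727.

0.7727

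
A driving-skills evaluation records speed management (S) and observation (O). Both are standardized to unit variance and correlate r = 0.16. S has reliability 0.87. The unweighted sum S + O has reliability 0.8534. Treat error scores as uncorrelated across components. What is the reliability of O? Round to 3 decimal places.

0.790

Var(S+O) = 2 + 2·0.16 = 2.320.
True-score variance = ρ_S + ρ_O + 2·0.16, so 0.8534 = (0.87 + ρ_O + 0.32) / 2.320.
ρ_O = 0.8534·2.320 − 0.87 − 0.32 = 0.790.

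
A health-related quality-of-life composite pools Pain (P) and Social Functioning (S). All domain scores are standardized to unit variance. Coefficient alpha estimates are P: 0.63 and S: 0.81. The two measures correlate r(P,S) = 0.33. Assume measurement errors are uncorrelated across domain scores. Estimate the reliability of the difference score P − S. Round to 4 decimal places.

0.5821

Var(P−S) = 1 + 1 − 2·0.33 = 2 − 0.66 = 1.34.
With uncorrelated errors the cross-covariances are all true-score covariance, so they carry over unchanged; only the diagonal terms shrink to ρᵢσᵢ².
True-score variance = [0.63 + 0.81] − 0.66 = 1.44 − 0.66 = 0.78.
Reliability = 0.78 / 1.34 = 0.5821.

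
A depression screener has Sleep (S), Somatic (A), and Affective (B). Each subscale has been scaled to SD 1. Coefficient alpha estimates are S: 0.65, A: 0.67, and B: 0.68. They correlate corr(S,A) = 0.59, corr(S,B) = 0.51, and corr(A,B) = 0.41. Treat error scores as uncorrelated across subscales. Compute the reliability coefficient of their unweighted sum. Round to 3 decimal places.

0.834

Var(S+A+B) = 3 + 2·[0.59 + 0.51 + 0.41] = 3 + 3.02 = 6.02.
With uncorrelated errors the cross-covariances are all true-score covariance, so they carry over unchanged; only the diagonal terms shrink to ρᵢσᵢ².
True-score variance = [0.65 + 0.67 + 0.68] + 3.02 = 2 + 3.02 = 5.02.
Reliability = 5.02 / 6.02 = 0.834.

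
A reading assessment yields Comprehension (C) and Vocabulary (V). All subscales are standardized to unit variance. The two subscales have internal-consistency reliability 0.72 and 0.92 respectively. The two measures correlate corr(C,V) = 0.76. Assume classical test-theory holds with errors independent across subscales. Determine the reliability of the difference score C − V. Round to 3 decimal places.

Var(C−V) = 1 + 1 − 2·0.76 = 2 − 1.52 = 0.48.
Under uncorrelated errors the observed covariances equal the true-score covariances, so only the own-variance terms attenuate.
True-score variance = [0.72 + 0.92] − 1.52 = 1.64 − 1.52 = 0.12.
Reliability = 0.12 / 0.48 = 0.250.

0.250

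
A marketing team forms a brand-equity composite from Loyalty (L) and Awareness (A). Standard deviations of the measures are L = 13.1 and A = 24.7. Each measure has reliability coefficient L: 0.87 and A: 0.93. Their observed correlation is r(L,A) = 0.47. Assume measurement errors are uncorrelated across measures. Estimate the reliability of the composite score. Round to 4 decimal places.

0.9401

Var(L+A) = 13.1² + 24.7² + 2·[13.1·24.7·0.47] = 781.7 + 304.156 = 1085.86.
Because errors are independent across components, Cov(Tᵢ,Tⱼ) = Cov(Xᵢ,Xⱼ); the off-diagonal part of the true-score variance is the same as above.
True-score variance = [13.1²·0.87 + 24.7²·0.93] + 304.156 = 716.684 + 304.156 = 1020.84.
Reliability = 1020.84 / 1085.86 = 0.9401.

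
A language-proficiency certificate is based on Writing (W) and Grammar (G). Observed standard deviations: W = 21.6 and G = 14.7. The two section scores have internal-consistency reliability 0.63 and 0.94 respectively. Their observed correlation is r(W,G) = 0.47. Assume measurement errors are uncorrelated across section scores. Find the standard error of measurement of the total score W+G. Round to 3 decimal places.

Var(total) = 682.65 + 298.469 = 981.119.
True-score variance = 497.057 + 298.469 = 795.526, so reliability = 0.8108.
Error variance = 981.119 − 795.526 = 185.593; SEM = √185.593 = 13.623.

13.623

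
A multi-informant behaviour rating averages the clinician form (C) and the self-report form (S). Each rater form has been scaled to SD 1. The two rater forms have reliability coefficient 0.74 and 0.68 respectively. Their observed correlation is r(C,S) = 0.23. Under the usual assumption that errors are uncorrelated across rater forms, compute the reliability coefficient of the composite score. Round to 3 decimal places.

0.764

Var(C+S) = 2 + 2·[0.23] = 2 + 0.46 = 2.46.
Because errors are independent across components, Cov(Tᵢ,Tⱼ) = Cov(Xᵢ,Xⱼ); the off-diagonal part of the true-score variance is the same as above.
True-score variance = [0.74 + 0.68] + 0.46 = 1.42 + 0.46 = 1.88.
Reliability = 1.88 / 2.46 = 0.764.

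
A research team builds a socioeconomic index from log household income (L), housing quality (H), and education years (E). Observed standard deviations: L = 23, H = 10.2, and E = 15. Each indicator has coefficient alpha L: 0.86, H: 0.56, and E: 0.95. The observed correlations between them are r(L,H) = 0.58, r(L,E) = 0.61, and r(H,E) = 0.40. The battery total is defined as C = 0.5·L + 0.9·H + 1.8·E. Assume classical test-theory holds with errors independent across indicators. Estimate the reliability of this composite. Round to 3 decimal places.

Var(C) = 0.5²·23² + 0.9²·10.2² + 1.8²·15² + 2·[0.45·23·10.2·0.58 + 0.9·23·15·0.61 + 1.62·10.2·15·0.40] = 945.522 + 699.559 = 1645.08.
Because errors are independent across components, Cov(Tᵢ,Tⱼ) = Cov(Xᵢ,Xⱼ); the off-diagonal part of the true-score variance is the same as above.
True-score variance = [0.5²·23²·0.86 + 0.9²·10.2²·0.56 + 1.8²·15²·0.95] + 699.559 = 853.478 + 699.559 = 1553.04.
Reliability = 1553.04 / 1645.08 = 0.944.

0.944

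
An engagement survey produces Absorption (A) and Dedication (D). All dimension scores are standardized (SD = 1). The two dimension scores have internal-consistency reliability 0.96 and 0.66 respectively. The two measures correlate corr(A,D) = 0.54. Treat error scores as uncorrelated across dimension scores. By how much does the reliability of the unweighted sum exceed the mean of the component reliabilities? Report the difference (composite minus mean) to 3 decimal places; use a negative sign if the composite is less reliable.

Var(sum) = 2 + 1.08 = 3.08; true-score variance = 1.62 + 1.08 = 2.7; composite reliability = 0.8766.
Mean component reliability = 0.8100.
Difference = 0.8766 − 0.8100 = 0.067.

0.067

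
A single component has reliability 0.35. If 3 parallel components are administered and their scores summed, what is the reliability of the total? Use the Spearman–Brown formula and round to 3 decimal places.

0.618

ρ_k = kρ / (1 + (k−1)ρ) = 3·0.35 / (1 + 2·0.35) = 1.050 / 1.700 = 0.618.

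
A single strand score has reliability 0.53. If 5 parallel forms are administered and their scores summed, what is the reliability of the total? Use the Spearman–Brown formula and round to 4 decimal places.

0.8494

ρ_k = kρ / (1 + (k−1)ρ) = 5·0.53 / (1 + 4·0.53) = 2.650 / 3.120 = 0.8494.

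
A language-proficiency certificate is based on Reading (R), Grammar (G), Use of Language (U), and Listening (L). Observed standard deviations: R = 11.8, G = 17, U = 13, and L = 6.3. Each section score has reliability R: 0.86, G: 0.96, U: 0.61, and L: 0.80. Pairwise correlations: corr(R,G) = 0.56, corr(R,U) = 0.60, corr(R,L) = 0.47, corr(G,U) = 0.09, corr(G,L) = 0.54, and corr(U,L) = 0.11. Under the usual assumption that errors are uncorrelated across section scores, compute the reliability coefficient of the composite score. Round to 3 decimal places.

0.919

Var(R+G+U+L) = 11.8² + 17² + 13² + 6.3² + 2·[11.8·17·0.56 + 11.8·13·0.60 + 11.8·6.3·0.47 + 17·13·0.09 + 17·6.3·0.54 + 13·6.3·0.11] = 636.93 + 652.098 = 1289.03.
Because errors are independent across components, Cov(Tᵢ,Tⱼ) = Cov(Xᵢ,Xⱼ); the off-diagonal part of the true-score variance is the same as above.
True-score variance = [11.8²·0.86 + 17²·0.96 + 13²·0.61 + 6.3²·0.80] + 652.098 = 532.028 + 652.098 = 1184.13.
Reliability = 1184.13 / 1289.03 = 0.919.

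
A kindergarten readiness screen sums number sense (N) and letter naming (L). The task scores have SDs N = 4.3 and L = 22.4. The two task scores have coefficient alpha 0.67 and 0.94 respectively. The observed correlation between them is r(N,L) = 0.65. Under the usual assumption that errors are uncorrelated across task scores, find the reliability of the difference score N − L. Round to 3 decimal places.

0.908

Var(N−L) = 4.3² + 22.4² − 2·4.3·22.4·0.65 = 520.25 − 125.216 = 395.034.
Because errors are independent across components, Cov(Tᵢ,Tⱼ) = Cov(Xᵢ,Xⱼ); the off-diagonal part of the true-score variance is the same as above.
True-score variance = [4.3²·0.67 + 22.4²·0.94] − 125.216 = 484.043 − 125.216 = 358.827.
Reliability = 358.827 / 395.034 = 0.908.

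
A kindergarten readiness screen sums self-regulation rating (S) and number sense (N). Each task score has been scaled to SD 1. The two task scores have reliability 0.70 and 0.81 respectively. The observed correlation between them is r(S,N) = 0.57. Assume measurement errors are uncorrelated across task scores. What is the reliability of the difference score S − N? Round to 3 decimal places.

Var(S−N) = 1 + 1 − 2·0.57 = 2 − 1.14 = 0.86.
Because errors are independent across components, Cov(Tᵢ,Tⱼ) = Cov(Xᵢ,Xⱼ); the off-diagonal part of the true-score variance is the same as above.
True-score variance = [0.70 + 0.81] − 1.14 = 1.51 − 1.14 = 0.37.
Reliability = 0.37 / 0.86 = 0.430.

0.430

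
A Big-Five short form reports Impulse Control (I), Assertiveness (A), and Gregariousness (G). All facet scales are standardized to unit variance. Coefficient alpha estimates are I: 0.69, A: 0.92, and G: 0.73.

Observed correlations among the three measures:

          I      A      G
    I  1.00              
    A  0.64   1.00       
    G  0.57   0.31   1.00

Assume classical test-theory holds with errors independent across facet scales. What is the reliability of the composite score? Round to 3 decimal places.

Var(I+A+G) = 3 + 2·[0.64 + 0.57 + 0.31] = 3 + 3.04 = 6.04.
With uncorrelated errors the cross-covariances are all true-score covariance, so they carry over unchanged; only the diagonal terms shrink to ρᵢσᵢ².
True-score variance = [0.69 + 0.92 + 0.73] + 3.04 = 2.34 + 3.04 = 5.38.
Reliability = 5.38 / 6.04 = 0.891.

0.891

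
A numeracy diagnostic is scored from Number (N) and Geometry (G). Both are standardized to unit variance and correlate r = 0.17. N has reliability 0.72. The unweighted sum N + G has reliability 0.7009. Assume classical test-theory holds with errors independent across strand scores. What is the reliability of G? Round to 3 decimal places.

Var(N+G) = 2 + 2·0.17 = 2.340.
True-score variance = ρ_N + ρ_G + 2·0.17, so 0.7009 = (0.72 + ρ_G + 0.34) / 2.340.
ρ_G = 0.7009·2.340 − 0.72 − 0.34 = 0.580.

0.580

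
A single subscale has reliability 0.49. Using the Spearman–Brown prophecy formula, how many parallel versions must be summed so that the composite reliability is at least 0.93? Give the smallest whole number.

k ≥ ρ*(1−ρ₁)/(ρ₁(1−ρ*)) = 0.93·0.51 / (0.49·0.07) = 13.828.
Smallest integer k = 14.

14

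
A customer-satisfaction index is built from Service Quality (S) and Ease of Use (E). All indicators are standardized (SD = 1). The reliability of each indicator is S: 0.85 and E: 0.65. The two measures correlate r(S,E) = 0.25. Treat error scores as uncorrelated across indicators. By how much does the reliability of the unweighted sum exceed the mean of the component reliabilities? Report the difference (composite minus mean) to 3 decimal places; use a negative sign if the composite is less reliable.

Var(sum) = 2 + 0.5 = 2.5; true-score variance = 1.5 + 0.5 = 2; composite reliability = 0.8000.
Mean component reliability = 0.7500.
Difference = 0.8000 − 0.7500 = 0.050.

0.050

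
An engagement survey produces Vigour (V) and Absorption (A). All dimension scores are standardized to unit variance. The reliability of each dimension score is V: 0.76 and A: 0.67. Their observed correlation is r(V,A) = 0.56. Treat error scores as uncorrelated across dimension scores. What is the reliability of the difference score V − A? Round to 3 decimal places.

Var(V−A) = 1 + 1 − 2·0.56 = 2 − 1.12 = 0.88.
With uncorrelated errors the cross-covariances are all true-score covariance, so they carry over unchanged; only the diagonal terms shrink to ρᵢσᵢ².
True-score variance = [0.76 + 0.67] − 1.12 = 1.43 − 1.12 = 0.31.
Reliability = 0.31 / 0.88 = 0.352.

0.352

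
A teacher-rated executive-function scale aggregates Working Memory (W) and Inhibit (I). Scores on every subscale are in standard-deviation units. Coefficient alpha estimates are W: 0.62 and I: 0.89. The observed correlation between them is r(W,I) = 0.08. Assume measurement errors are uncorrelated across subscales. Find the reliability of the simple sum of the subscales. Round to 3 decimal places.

0.773

Var(W+I) = 2 + 2·[0.08] = 2 + 0.16 = 2.16.
With uncorrelated errors the cross-covariances are all true-score covariance, so they carry over unchanged; only the diagonal terms shrink to ρᵢσᵢ².
True-score variance = [0.62 + 0.89] + 0.16 = 1.51 + 0.16 = 1.67.
Reliability = 1.67 / 2.16 = 0.773.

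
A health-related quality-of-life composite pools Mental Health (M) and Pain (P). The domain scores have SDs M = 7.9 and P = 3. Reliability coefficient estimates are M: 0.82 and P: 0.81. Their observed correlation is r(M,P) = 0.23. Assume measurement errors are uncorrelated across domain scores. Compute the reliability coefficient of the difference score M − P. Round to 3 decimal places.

0.786

Var(M−P) = 7.9² + 3² − 2·7.9·3·0.23 = 71.41 − 10.902 = 60.508.
Because errors are independent across components, Cov(Tᵢ,Tⱼ) = Cov(Xᵢ,Xⱼ); the off-diagonal part of the true-score variance is the same as above.
True-score variance = [7.9²·0.82 + 3²·0.81] − 10.902 = 58.4662 − 10.902 = 47.5642.
Reliability = 47.5642 / 60.508 = 0.786.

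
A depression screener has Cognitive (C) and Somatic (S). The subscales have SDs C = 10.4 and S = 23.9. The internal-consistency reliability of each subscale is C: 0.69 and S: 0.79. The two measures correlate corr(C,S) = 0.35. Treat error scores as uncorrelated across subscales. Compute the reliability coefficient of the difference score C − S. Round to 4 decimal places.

Var(C−S) = 10.4² + 23.9² − 2·10.4·23.9·0.35 = 679.37 − 173.992 = 505.378.
Under uncorrelated errors the observed covariances equal the true-score covariances, so only the own-variance terms attenuate.
True-score variance = [10.4²·0.69 + 23.9²·0.79] − 173.992 = 525.886 − 173.992 = 351.894.
Reliability = 351.894 / 505.378 = 0.6963.

0.6963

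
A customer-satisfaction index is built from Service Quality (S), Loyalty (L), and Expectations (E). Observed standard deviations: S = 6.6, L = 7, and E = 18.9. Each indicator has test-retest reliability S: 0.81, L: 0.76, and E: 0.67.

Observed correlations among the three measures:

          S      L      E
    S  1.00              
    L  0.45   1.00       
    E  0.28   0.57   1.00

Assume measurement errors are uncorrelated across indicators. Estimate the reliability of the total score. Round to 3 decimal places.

0.806

Var(S+L+E) = 6.6² + 7² + 18.9² + 2·[6.6·7·0.45 + 6.6·18.9·0.28 + 7·18.9·0.57] = 449.77 + 262.256 = 712.026.
Because errors are independent across components, Cov(Tᵢ,Tⱼ) = Cov(Xᵢ,Xⱼ); the off-diagonal part of the true-score variance is the same as above.
True-score variance = [6.6²·0.81 + 7²·0.76 + 18.9²·0.67] + 262.256 = 311.854 + 262.256 = 574.111.
Reliability = 574.111 / 712.026 = 0.806.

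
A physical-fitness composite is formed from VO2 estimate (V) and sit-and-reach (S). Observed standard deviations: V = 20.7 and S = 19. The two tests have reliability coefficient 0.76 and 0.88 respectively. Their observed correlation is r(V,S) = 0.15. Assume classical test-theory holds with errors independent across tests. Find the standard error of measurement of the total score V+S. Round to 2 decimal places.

Var(total) = 789.49 + 117.99 = 907.48.
True-score variance = 643.332 + 117.99 = 761.322, so reliability = 0.8389.
Error variance = 907.48 − 761.322 = 146.158; SEM = √146.158 = 12.09.

12.09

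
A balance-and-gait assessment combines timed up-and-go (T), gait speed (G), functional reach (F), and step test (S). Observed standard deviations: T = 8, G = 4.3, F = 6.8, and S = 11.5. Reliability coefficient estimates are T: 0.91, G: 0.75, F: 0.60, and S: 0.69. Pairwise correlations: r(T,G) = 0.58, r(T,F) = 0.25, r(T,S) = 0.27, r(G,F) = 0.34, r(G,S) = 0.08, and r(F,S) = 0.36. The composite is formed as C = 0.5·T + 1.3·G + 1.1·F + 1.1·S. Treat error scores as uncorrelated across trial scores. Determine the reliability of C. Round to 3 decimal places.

Var(C) = 0.5²·8² + 1.3²·4.3² + 1.1²·6.8² + 1.1²·11.5² + 2·[0.65·8·4.3·0.58 + 0.55·8·6.8·0.25 + 0.55·8·11.5·0.27 + 1.43·4.3·6.8·0.34 + 1.43·4.3·11.5·0.08 + 1.21·6.8·11.5·0.36] = 263.221 + 176.097 = 439.318.
Because errors are independent across components, Cov(Tᵢ,Tⱼ) = Cov(Xᵢ,Xⱼ); the off-diagonal part of the true-score variance is the same as above.
True-score variance = [0.5²·8²·0.91 + 1.3²·4.3²·0.75 + 1.1²·6.8²·0.60 + 1.1²·11.5²·0.69] + 176.097 = 181.982 + 176.097 = 358.078.
Reliability = 358.078 / 439.318 = 0.815.

0.815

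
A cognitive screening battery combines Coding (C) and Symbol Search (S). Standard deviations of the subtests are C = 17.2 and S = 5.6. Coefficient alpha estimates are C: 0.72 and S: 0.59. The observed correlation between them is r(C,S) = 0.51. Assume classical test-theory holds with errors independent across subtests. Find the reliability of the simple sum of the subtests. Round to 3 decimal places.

Var(C+S) = 17.2² + 5.6² + 2·[17.2·5.6·0.51] = 327.2 + 98.2464 = 425.446.
Because errors are independent across components, Cov(Tᵢ,Tⱼ) = Cov(Xᵢ,Xⱼ); the off-diagonal part of the true-score variance is the same as above.
True-score variance = [17.2²·0.72 + 5.6²·0.59] + 98.2464 = 231.507 + 98.2464 = 329.754.
Reliability = 329.754 / 425.446 = 0.775.

0.775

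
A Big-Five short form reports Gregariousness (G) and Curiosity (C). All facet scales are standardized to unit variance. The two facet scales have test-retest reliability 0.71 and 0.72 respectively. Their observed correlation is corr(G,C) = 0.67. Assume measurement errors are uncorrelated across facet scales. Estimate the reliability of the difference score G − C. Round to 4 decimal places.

Var(G−C) = 1 + 1 − 2·0.67 = 2 − 1.34 = 0.66.
Because errors are independent across components, Cov(Tᵢ,Tⱼ) = Cov(Xᵢ,Xⱼ); the off-diagonal part of the true-score variance is the same as above.
True-score variance = [0.71 + 0.72] − 1.34 = 1.43 − 1.34 = 0.09.
Reliability = 0.09 / 0.66 = 0.1364.

0.1364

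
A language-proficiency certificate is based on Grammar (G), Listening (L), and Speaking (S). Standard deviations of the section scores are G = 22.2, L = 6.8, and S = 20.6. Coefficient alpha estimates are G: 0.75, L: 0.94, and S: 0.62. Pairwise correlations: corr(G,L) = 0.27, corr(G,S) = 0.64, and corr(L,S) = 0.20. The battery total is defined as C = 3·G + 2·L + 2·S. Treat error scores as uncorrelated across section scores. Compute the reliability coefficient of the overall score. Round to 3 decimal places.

Var(C) = 3²·22.2² + 2²·6.8² + 2²·20.6² + 2·[6·22.2·6.8·0.27 + 6·22.2·20.6·0.64 + 4·6.8·20.6·0.20] = 6317.96 + 4225.46 = 10543.4.
Because errors are independent across components, Cov(Tᵢ,Tⱼ) = Cov(Xᵢ,Xⱼ); the off-diagonal part of the true-score variance is the same as above.
True-score variance = [3²·22.2²·0.75 + 2²·6.8²·0.94 + 2²·20.6²·0.62] + 4225.46 = 4552.95 + 4225.46 = 8778.4.
Reliability = 8778.4 / 10543.4 = 0.833.

0.833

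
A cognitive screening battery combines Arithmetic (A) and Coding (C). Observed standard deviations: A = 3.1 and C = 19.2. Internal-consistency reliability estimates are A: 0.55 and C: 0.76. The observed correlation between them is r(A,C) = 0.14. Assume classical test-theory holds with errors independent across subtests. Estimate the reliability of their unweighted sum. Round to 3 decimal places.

Var(A+C) = 3.1² + 19.2² + 2·[3.1·19.2·0.14] = 378.25 + 16.6656 = 394.916.
Because errors are independent across components, Cov(Tᵢ,Tⱼ) = Cov(Xᵢ,Xⱼ); the off-diagonal part of the true-score variance is the same as above.
True-score variance = [3.1²·0.55 + 19.2²·0.76] + 16.6656 = 285.452 + 16.6656 = 302.118.
Reliability = 302.118 / 394.916 = 0.765.

0.765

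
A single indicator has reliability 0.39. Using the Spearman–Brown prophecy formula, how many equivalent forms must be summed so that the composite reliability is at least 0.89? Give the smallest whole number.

k ≥ ρ*(1−ρ₁)/(ρ₁(1−ρ*)) = 0.89·0.61 / (0.39·0.11) = 12.655.
Smallest integer k = 13.

13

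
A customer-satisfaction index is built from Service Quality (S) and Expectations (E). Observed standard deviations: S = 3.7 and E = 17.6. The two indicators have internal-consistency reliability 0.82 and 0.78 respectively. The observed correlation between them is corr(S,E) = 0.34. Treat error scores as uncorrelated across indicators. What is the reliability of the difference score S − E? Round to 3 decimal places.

Var(S−E) = 3.7² + 17.6² − 2·3.7·17.6·0.34 = 323.45 − 44.2816 = 279.168.
With uncorrelated errors the cross-covariances are all true-score covariance, so they carry over unchanged; only the diagonal terms shrink to ρᵢσᵢ².
True-score variance = [3.7²·0.82 + 17.6²·0.78] − 44.2816 = 252.839 − 44.2816 = 208.557.
Reliability = 208.557 / 279.168 = 0.747.

0.747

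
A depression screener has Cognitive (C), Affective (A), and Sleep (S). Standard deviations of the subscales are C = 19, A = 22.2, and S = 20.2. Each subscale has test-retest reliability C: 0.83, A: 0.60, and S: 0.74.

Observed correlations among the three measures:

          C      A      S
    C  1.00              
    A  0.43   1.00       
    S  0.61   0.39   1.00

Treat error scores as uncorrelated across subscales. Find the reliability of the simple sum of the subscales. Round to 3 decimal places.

0.851

Var(C+A+S) = 19² + 22.2² + 20.2² + 2·[19·22.2·0.43 + 19·20.2·0.61 + 22.2·20.2·0.39] = 1261.88 + 1180.77 = 2442.65.
With uncorrelated errors the cross-covariances are all true-score covariance, so they carry over unchanged; only the diagonal terms shrink to ρᵢσᵢ².
True-score variance = [19²·0.83 + 22.2²·0.60 + 20.2²·0.74] + 1180.77 = 897.284 + 1180.77 = 2078.05.
Reliability = 2078.05 / 2442.65 = 0.851.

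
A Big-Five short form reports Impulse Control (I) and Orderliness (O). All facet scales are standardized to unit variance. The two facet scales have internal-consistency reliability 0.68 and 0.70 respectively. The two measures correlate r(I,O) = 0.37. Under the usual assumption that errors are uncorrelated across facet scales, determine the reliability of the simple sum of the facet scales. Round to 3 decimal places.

Var(I+O) = 2 + 2·[0.37] = 2 + 0.74 = 2.74.
With uncorrelated errors the cross-covariances are all true-score covariance, so they carry over unchanged; only the diagonal terms shrink to ρᵢσᵢ².
True-score variance = [0.68 + 0.70] + 0.74 = 1.38 + 0.74 = 2.12.
Reliability = 2.12 / 2.74 = 0.774.

0.774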